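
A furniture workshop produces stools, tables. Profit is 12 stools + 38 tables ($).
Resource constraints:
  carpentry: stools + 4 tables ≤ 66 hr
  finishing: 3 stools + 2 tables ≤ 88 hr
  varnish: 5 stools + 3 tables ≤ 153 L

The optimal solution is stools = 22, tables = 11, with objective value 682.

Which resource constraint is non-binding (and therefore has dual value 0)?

varnish

carpentry: 66/66 (binding)
finishing: 88/88 (binding)
varnish: 143/153 (slack 10)
By complementary slackness, a constraint with positive slack has shadow price 0 → varnish.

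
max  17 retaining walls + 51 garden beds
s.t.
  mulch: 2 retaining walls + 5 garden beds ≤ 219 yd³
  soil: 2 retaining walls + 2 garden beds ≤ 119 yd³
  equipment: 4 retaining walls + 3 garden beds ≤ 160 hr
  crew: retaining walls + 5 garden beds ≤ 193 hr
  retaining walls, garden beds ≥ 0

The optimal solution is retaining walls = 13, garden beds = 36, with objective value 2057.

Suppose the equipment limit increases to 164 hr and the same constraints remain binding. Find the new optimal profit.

2065

Binding: equipment and crew. Non-binding: mulch (13 unused), soil (21 unused).
By complementary slackness, y = 0 for the non-binding constraints.
The binding rows give the dual system: 4·y_equipment + 1·y_crew = 17 and 3·y_equipment + 5·y_crew = 51.
This yields shadow prices y_equipment = 2, y_crew = 9.
Δz = y_equipment·Δb = 2 × (4) = 8, so new z* = 2057 + 8 = 2065.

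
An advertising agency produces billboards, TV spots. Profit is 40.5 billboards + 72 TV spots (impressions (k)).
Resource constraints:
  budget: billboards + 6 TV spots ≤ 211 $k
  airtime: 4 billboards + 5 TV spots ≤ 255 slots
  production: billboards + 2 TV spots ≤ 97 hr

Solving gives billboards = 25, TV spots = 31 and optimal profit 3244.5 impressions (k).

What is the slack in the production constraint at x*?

10

production used = 1·25 + 2·31 = 87; slack = 97 − 87 = 10.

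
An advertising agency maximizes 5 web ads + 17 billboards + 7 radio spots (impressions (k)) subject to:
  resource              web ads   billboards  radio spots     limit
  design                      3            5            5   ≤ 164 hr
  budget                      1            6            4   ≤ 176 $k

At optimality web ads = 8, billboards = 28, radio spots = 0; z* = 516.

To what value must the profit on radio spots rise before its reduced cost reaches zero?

13

Both design and budget are binding at x*.
Dual feasibility on the basic columns requires 3·y_design + 1·y_budget = 5, 5·y_design + 6·y_budget = 17.
Solving: y_design = 1, y_budget = 2.
radio spots enters the basis when its profit ≥ yᵀa₃ = 1·5 + 2·4 = 13.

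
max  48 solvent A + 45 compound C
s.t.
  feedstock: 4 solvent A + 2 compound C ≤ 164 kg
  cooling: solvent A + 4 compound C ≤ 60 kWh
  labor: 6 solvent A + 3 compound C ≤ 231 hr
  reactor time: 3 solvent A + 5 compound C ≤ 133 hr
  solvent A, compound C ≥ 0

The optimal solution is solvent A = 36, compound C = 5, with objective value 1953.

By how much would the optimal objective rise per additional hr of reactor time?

6

Check each constraint at x*: feedstock 154/164 (slack 10); cooling 56/60 (slack 4); labor 231/231 (tight); reactor time 133/133 (tight).
By complementary slackness, y = 0 for the non-binding constraints.
From A_Bᵀ y = c: 6·y_labor + 3·y_reactor time = 48; 3·y_labor + 5·y_reactor time = 45.
This yields shadow prices y_labor = 5, y_reactor time = 6.
Shadow price of reactor time = 6.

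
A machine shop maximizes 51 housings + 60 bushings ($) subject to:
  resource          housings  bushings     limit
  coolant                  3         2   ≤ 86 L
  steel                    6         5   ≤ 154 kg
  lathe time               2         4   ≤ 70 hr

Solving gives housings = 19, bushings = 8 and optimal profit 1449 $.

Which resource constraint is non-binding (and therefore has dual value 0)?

coolant

coolant: 73/86 (slack 13)
steel: 154/154 (binding)
lathe time: 70/70 (binding)
By complementary slackness, a constraint with positive slack has shadow price 0 → coolant.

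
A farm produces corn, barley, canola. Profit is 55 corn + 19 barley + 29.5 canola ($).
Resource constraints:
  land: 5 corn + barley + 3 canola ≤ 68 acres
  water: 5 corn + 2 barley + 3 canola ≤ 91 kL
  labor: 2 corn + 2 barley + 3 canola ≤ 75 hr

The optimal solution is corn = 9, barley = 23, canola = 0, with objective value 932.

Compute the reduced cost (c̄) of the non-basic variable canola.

-3.5

Check each constraint at x*: land 68/68 (tight); water 91/91 (tight); labor 64/75 (slack 11).
By complementary slackness, y = 0 for the non-binding constraint.
Dual feasibility on the basic columns requires 5·y_land + 5·y_water = 55, 1·y_land + 2·y_water = 19.
→ y_land = 3 and y_water = 8.
Reduced cost of canola: c₃ − yᵀa₃ = 29.5 − (3·3 + 8·3) = 29.5 − 33 = -3.5.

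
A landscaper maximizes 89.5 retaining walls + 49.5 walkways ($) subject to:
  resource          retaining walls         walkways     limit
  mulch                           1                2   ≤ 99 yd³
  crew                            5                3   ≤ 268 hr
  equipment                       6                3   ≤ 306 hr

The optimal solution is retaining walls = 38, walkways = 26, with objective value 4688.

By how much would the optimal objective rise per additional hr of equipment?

At the optimum: mulch uses 90 of 99 (slack = 9); crew uses 268 of 268 (binding); equipment uses 306 of 306 (binding).
Since mulch is not tight, its dual is 0.
Dual feasibility on the basic columns requires 5·y_crew + 6·y_equipment = 89.5, 3·y_crew + 3·y_equipment = 49.5.
Solving: y_crew = 9.5, y_equipment = 7.
Shadow price of equipment = 7.

7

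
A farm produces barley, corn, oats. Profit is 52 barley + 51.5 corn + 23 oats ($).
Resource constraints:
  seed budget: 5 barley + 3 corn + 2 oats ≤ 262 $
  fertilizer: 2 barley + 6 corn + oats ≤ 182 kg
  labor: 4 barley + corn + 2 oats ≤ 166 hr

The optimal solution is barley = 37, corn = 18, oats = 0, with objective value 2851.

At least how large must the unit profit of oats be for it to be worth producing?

26

Check each constraint at x*: seed budget 239/262 (slack 23); fertilizer 182/182 (tight); labor 166/166 (tight).
By complementary slackness, y = 0 for the non-binding constraint.
From A_Bᵀ y = c: 2·y_fertilizer + 4·y_labor = 52; 6·y_fertilizer + 1·y_labor = 51.5.
Solving: y_fertilizer = 7, y_labor = 9.5.
oats enters the basis when its profit ≥ yᵀa₃ = 7·1 + 9.5·2 = 26.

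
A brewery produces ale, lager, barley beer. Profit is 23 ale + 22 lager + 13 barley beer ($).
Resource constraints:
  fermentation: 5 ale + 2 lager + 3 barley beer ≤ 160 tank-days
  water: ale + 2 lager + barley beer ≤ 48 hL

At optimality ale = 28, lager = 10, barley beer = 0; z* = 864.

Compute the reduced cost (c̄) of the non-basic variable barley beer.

-4

At the optimum: fermentation uses 160 of 160 (binding); water uses 48 of 48 (binding).
From A_Bᵀ y = c: 5·y_fermentation + 1·y_water = 23; 2·y_fermentation + 2·y_water = 22.
Solving: y_fermentation = 3, y_water = 8.
Reduced cost of barley beer: c₃ − yᵀa₃ = 13 − (3·3 + 8·1) = 13 − 17 = -4.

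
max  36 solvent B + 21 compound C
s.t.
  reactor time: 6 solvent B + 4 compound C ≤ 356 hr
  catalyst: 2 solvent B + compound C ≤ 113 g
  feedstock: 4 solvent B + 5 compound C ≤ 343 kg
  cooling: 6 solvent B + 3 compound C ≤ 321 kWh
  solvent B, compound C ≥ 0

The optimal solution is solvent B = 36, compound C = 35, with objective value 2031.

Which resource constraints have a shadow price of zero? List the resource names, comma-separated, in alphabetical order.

catalyst, feedstock

reactor time: 356/356 (binding)
catalyst: 107/113 (slack 6)
feedstock: 319/343 (slack 24)
cooling: 321/321 (binding)
By complementary slackness, a constraint with positive slack has shadow price 0 → catalyst, feedstock.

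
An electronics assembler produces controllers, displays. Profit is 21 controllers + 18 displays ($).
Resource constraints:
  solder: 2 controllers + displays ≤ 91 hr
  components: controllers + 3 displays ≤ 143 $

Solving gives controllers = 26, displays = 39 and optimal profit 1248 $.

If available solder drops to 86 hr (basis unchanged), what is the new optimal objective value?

1203

Both solder and components are binding at x*.
Dual feasibility on the basic columns requires 2·y_solder + 1·y_components = 21, 1·y_solder + 3·y_components = 18.
This yields shadow prices y_solder = 9, y_components = 3.
Δz = y_solder·Δb = 9 × (-5) = -45, so new z* = 1248 − 45 = 1203.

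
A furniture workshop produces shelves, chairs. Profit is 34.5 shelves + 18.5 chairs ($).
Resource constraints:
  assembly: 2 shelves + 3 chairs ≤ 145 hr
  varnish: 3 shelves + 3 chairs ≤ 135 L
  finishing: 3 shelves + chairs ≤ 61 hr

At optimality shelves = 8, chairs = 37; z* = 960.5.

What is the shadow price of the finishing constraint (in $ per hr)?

Binding: varnish and finishing. Non-binding: assembly (18 unused).
By complementary slackness, y = 0 for the non-binding constraint.
The binding rows give the dual system: 3·y_varnish + 3·y_finishing = 34.5 and 3·y_varnish + 1·y_finishing = 18.5.
This yields shadow prices y_varnish = 3.5, y_finishing = 8.
Shadow price of finishing = 8.

8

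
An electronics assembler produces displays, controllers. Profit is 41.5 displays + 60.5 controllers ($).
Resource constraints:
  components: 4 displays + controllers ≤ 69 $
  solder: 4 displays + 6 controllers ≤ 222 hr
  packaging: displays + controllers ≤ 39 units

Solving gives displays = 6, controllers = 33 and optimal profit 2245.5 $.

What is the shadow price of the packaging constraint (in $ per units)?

Check each constraint at x*: components 57/69 (slack 12); solder 222/222 (tight); packaging 39/39 (tight).
By complementary slackness, y = 0 for the non-binding constraint.
From A_Bᵀ y = c: 4·y_solder + 1·y_packaging = 41.5; 6·y_solder + 1·y_packaging = 60.5.
This yields shadow prices y_solder = 9.5, y_packaging = 3.5.
Shadow price of packaging = 3.5.

3.5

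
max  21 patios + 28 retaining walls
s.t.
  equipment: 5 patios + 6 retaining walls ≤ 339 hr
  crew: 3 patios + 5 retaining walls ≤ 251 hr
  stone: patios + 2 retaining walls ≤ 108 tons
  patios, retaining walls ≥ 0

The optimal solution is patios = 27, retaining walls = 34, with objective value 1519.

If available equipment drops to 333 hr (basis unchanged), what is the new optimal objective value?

1501

Check each constraint at x*: equipment 339/339 (tight); crew 251/251 (tight); stone 95/108 (slack 13).
Since stone is not tight, its dual is 0.
The binding rows give the dual system: 5·y_equipment + 3·y_crew = 21 and 6·y_equipment + 5·y_crew = 28.
Solving: y_equipment = 3, y_crew = 2.
Δz = y_equipment·Δb = 3 × (-6) = -18, so new z* = 1519 − 18 = 1501.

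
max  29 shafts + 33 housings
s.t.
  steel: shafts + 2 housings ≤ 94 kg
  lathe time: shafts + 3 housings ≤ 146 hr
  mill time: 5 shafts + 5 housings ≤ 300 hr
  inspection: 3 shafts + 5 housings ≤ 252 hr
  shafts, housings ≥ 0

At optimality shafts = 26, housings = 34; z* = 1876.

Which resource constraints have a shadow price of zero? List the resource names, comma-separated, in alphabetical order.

steel: 94/94 (binding)
lathe time: 128/146 (slack 18)
mill time: 300/300 (binding)
inspection: 248/252 (slack 4)
By complementary slackness, a constraint with positive slack has shadow price 0 → inspection, lathe time.

inspection, lathe time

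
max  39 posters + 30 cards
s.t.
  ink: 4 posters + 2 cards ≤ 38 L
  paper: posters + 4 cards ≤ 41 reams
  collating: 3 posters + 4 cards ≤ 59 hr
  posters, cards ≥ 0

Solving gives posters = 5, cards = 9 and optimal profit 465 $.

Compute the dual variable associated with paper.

At the optimum: ink uses 38 of 38 (binding); paper uses 41 of 41 (binding); collating uses 51 of 59 (slack = 8).
By complementary slackness, y = 0 for the non-binding constraint.
From A_Bᵀ y = c: 4·y_ink + 1·y_paper = 39; 2·y_ink + 4·y_paper = 30.
Solving: y_ink = 9, y_paper = 3.
Shadow price of paper = 3.

3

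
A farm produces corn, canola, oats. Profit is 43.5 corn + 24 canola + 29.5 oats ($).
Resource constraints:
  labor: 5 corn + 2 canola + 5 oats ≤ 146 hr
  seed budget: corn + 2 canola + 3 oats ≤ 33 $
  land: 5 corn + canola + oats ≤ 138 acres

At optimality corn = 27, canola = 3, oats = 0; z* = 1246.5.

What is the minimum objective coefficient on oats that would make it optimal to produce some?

Binding: seed budget and land. Non-binding: labor (5 unused).
By complementary slackness, y = 0 for the non-binding constraint.
From A_Bᵀ y = c: 1·y_seed budget + 5·y_land = 43.5; 2·y_seed budget + 1·y_land = 24.
This yields shadow prices y_seed budget = 8.5, y_land = 7.
oats enters the basis when its profit ≥ yᵀa₃ = 8.5·3 + 7·1 = 32.5.

32.5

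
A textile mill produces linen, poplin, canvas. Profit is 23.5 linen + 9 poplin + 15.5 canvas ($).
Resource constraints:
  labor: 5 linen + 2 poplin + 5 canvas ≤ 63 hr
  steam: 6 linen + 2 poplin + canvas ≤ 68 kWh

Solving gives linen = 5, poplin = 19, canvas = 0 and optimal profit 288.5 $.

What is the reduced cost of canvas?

-3

At the optimum: labor uses 63 of 63 (binding); steam uses 68 of 68 (binding).
From A_Bᵀ y = c: 5·y_labor + 6·y_steam = 23.5; 2·y_labor + 2·y_steam = 9.
This yields shadow prices y_labor = 3.5, y_steam = 1.
Reduced cost of canvas: c₃ − yᵀa₃ = 15.5 − (3.5·5 + 1·1) = 15.5 − 18.5 = -3.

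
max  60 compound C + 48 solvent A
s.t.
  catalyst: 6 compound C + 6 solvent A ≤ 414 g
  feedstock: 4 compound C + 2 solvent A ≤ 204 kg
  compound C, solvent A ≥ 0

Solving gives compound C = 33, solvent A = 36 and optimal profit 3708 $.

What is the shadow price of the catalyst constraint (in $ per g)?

Check each constraint at x*: catalyst 414/414 (tight); feedstock 204/204 (tight).
From A_Bᵀ y = c: 6·y_catalyst + 4·y_feedstock = 60; 6·y_catalyst + 2·y_feedstock = 48.
→ y_catalyst = 6 and y_feedstock = 6.
Shadow price of catalyst = 6.

6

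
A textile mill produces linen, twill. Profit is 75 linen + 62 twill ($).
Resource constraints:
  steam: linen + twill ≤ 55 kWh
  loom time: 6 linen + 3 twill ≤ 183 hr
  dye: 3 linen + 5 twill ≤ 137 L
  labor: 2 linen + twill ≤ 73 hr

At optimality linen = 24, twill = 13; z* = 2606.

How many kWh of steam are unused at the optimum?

18

steam used = 1·24 + 1·13 = 37; slack = 55 − 37 = 18.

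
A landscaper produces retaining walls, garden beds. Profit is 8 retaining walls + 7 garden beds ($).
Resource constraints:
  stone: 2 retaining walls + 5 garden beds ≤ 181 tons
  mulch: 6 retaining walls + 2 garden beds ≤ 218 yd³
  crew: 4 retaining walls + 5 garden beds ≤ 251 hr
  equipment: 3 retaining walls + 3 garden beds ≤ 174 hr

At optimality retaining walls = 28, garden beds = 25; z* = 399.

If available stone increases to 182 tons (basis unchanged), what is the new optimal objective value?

At the optimum: stone uses 181 of 181 (binding); mulch uses 218 of 218 (binding); crew uses 237 of 251 (slack = 14); equipment uses 159 of 174 (slack = 15).
By complementary slackness, y = 0 for the non-binding constraints.
Dual feasibility on the basic columns requires 2·y_stone + 6·y_mulch = 8, 5·y_stone + 2·y_mulch = 7.
Solving: y_stone = 1, y_mulch = 1.
Δz = y_stone·Δb = 1 × (1) = 1, so new z* = 399 + 1 = 400.

400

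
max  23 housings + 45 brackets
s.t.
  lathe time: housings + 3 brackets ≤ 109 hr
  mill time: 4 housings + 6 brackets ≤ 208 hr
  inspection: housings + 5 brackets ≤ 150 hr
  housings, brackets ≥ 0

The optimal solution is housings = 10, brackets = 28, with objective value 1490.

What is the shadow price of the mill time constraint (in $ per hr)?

Binding: mill time and inspection. Non-binding: lathe time (15 unused).
By complementary slackness, y = 0 for the non-binding constraint.
The binding rows give the dual system: 4·y_mill time + 1·y_inspection = 23 and 6·y_mill time + 5·y_inspection = 45.
→ y_mill time = 5 and y_inspection = 3.
Shadow price of mill time = 5.

5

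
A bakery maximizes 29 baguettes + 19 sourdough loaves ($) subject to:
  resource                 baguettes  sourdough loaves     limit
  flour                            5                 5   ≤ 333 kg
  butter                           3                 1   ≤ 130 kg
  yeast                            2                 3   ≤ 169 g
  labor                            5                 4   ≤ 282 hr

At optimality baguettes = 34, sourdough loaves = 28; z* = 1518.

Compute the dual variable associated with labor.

Binding: butter and labor. Non-binding: flour (23 unused), yeast (17 unused).
By complementary slackness, y = 0 for the non-binding constraints.
Dual feasibility on the basic columns requires 3·y_butter + 5·y_labor = 29, 1·y_butter + 4·y_labor = 19.
→ y_butter = 3 and y_labor = 4.
Shadow price of labor = 4.

4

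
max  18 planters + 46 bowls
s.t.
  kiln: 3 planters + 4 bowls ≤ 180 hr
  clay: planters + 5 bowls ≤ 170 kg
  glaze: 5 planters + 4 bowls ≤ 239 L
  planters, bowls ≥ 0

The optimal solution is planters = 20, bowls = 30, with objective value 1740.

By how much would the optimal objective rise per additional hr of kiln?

4

Check each constraint at x*: kiln 180/180 (tight); clay 170/170 (tight); glaze 220/239 (slack 19).
By complementary slackness, y = 0 for the non-binding constraint.
The binding rows give the dual system: 3·y_kiln + 1·y_clay = 18 and 4·y_kiln + 5·y_clay = 46.
This yields shadow prices y_kiln = 4, y_clay = 6.
Shadow price of kiln = 4.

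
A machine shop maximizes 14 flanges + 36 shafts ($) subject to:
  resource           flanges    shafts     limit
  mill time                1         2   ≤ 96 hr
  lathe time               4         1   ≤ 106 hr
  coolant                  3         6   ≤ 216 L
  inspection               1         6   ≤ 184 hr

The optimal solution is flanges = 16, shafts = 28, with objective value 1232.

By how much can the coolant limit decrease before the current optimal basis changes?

Binding constraints: coolant, inspection. The basis is B = [[3,6],[1,6]] with det 12.
Per unit decrease in coolant, x* moves by d = (-0.5, 0.0833).
The basis stays optimal until flanges reaches 0; allowable decrease = 32 L.

32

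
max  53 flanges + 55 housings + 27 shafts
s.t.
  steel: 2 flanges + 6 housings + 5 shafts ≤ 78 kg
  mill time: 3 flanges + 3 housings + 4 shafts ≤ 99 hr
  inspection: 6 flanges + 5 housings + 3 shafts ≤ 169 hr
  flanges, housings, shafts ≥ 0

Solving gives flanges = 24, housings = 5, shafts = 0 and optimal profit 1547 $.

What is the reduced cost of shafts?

-9.5

At the optimum: steel uses 78 of 78 (binding); mill time uses 87 of 99 (slack = 12); inspection uses 169 of 169 (binding).
By complementary slackness, y = 0 for the non-binding constraint.
Dual feasibility on the basic columns requires 2·y_steel + 6·y_inspection = 53, 6·y_steel + 5·y_inspection = 55.
Solving: y_steel = 2.5, y_inspection = 8.
Reduced cost of shafts: c₃ − yᵀa₃ = 27 − (2.5·5 + 8·3) = 27 − 36.5 = -9.5.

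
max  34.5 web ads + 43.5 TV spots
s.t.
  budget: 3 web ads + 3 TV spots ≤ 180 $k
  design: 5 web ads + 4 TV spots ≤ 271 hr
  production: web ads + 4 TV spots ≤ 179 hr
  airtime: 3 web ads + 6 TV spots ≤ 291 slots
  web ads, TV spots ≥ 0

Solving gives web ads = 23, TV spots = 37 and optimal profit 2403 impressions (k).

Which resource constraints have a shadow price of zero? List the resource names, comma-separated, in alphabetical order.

design, production

budget: 180/180 (binding)
design: 263/271 (slack 8)
production: 171/179 (slack 8)
airtime: 291/291 (binding)
By complementary slackness, a constraint with positive slack has shadow price 0 → design, production.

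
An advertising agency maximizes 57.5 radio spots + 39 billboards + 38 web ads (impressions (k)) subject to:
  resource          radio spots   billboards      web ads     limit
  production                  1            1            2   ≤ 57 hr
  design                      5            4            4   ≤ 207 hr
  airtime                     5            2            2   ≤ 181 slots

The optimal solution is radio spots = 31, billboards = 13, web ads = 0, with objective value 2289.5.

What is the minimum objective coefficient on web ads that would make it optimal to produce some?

At the optimum: production uses 44 of 57 (slack = 13); design uses 207 of 207 (binding); airtime uses 181 of 181 (binding).
Slack constraints have shadow price 0 (complementary slackness).
From A_Bᵀ y = c: 5·y_design + 5·y_airtime = 57.5; 4·y_design + 2·y_airtime = 39.
→ y_design = 8 and y_airtime = 3.5.
web ads enters the basis when its profit ≥ yᵀa₃ = 8·4 + 3.5·2 = 39.

39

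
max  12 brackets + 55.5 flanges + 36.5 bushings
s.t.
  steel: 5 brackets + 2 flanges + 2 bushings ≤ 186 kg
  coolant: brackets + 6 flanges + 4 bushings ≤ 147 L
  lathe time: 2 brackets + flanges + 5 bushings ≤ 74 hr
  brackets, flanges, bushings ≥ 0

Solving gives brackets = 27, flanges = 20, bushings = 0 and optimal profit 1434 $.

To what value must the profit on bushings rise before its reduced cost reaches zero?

Check each constraint at x*: steel 175/186 (slack 11); coolant 147/147 (tight); lathe time 74/74 (tight).
Slack constraints have shadow price 0 (complementary slackness).
Dual feasibility on the basic columns requires 1·y_coolant + 2·y_lathe time = 12, 6·y_coolant + 1·y_lathe time = 55.5.
→ y_coolant = 9 and y_lathe time = 1.5.
bushings enters the basis when its profit ≥ yᵀa₃ = 9·4 + 1.5·5 = 43.5.

43.5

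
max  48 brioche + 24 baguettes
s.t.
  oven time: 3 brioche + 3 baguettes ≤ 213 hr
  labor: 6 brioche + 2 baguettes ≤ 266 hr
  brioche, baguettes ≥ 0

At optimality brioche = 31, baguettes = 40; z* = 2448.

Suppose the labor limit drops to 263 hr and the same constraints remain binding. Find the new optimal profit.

Both oven time and labor are binding at x*.
The binding rows give the dual system: 3·y_oven time + 6·y_labor = 48 and 3·y_oven time + 2·y_labor = 24.
→ y_oven time = 4 and y_labor = 6.
Δz = y_labor·Δb = 6 × (-3) = -18, so new z* = 2448 − 18 = 2430.

2430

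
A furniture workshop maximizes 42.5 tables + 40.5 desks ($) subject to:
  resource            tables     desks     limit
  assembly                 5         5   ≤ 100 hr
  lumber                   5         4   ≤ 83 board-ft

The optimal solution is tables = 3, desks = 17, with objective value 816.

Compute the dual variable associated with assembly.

Check each constraint at x*: assembly 100/100 (tight); lumber 83/83 (tight).
Dual feasibility on the basic columns requires 5·y_assembly + 5·y_lumber = 42.5, 5·y_assembly + 4·y_lumber = 40.5.
This yields shadow prices y_assembly = 6.5, y_lumber = 2.
Shadow price of assembly = 6.5.

6.5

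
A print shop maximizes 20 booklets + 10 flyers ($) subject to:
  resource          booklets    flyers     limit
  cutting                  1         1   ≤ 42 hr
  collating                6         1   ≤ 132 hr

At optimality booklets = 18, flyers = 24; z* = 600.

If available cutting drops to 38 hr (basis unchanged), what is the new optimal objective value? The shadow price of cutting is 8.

568

Δb = -4, so new z* = 600 + (8)·(-4) = 600 − 32 = 568.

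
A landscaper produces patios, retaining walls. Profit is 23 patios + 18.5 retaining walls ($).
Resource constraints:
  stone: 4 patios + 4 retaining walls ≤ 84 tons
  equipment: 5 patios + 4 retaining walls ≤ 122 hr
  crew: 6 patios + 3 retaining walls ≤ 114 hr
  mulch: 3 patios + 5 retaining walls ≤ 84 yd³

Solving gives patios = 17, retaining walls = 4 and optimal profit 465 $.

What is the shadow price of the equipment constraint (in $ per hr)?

0

Binding: stone and crew. Non-binding: equipment (21 unused), mulch (13 unused).
By complementary slackness, y = 0 for the non-binding constraints.
Dual feasibility on the basic columns requires 4·y_stone + 6·y_crew = 23, 4·y_stone + 3·y_crew = 18.5.
→ y_stone = 3.5 and y_crew = 1.5.
Shadow price of equipment = 0.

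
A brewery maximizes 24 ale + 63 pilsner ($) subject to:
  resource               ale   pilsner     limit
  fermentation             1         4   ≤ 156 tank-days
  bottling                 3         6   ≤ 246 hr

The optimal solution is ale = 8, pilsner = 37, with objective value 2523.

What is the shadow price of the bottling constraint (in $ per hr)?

5.5

Both fermentation and bottling are binding at x*.
Dual feasibility on the basic columns requires 1·y_fermentation + 3·y_bottling = 24, 4·y_fermentation + 6·y_bottling = 63.
Solving: y_fermentation = 7.5, y_bottling = 5.5.
Shadow price of bottling = 5.5.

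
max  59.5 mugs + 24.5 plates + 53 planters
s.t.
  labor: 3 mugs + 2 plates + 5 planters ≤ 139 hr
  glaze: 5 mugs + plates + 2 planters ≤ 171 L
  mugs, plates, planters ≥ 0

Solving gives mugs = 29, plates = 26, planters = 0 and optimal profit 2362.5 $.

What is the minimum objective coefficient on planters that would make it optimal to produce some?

Both labor and glaze are binding at x*.
From A_Bᵀ y = c: 3·y_labor + 5·y_glaze = 59.5; 2·y_labor + 1·y_glaze = 24.5.
Solving: y_labor = 9, y_glaze = 6.5.
planters enters the basis when its profit ≥ yᵀa₃ = 9·5 + 6.5·2 = 58.

58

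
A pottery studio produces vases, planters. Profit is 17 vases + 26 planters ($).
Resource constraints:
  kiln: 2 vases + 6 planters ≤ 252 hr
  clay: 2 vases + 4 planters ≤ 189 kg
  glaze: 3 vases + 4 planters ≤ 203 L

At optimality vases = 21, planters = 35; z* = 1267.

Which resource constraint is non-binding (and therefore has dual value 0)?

clay

kiln: 252/252 (binding)
clay: 182/189 (slack 7)
glaze: 203/203 (binding)
By complementary slackness, a constraint with positive slack has shadow price 0 → clay.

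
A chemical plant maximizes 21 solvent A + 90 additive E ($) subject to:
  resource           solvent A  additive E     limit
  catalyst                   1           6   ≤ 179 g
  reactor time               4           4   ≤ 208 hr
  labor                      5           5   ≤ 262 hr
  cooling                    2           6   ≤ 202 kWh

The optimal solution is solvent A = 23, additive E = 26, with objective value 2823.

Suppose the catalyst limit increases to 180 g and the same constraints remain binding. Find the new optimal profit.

Check each constraint at x*: catalyst 179/179 (tight); reactor time 196/208 (slack 12); labor 245/262 (slack 17); cooling 202/202 (tight).
Since reactor time, labor are not tight, their duals are 0.
Dual feasibility on the basic columns requires 1·y_catalyst + 2·y_cooling = 21, 6·y_catalyst + 6·y_cooling = 90.
→ y_catalyst = 9 and y_cooling = 6.
Δz = y_catalyst·Δb = 9 × (1) = 9, so new z* = 2823 + 9 = 2832.

2832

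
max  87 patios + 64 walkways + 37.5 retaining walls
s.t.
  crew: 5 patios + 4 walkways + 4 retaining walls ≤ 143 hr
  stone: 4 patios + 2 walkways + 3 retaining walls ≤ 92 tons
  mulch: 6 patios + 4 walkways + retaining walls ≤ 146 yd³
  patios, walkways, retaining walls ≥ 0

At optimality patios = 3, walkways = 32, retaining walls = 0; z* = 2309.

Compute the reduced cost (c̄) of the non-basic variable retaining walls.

Check each constraint at x*: crew 143/143 (tight); stone 76/92 (slack 16); mulch 146/146 (tight).
Since stone is not tight, its dual is 0.
Dual feasibility on the basic columns requires 5·y_crew + 6·y_mulch = 87, 4·y_crew + 4·y_mulch = 64.
→ y_crew = 9 and y_mulch = 7.
Reduced cost of retaining walls: c₃ − yᵀa₃ = 37.5 − (9·4 + 7·1) = 37.5 − 43 = -5.5.

-5.5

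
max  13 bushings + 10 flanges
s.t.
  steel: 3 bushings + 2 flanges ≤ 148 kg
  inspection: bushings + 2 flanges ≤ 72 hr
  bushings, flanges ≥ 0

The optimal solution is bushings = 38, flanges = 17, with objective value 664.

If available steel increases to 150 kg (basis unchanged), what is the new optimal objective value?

672

At the optimum: steel uses 148 of 148 (binding); inspection uses 72 of 72 (binding).
From A_Bᵀ y = c: 3·y_steel + 1·y_inspection = 13; 2·y_steel + 2·y_inspection = 10.
→ y_steel = 4 and y_inspection = 1.
Δz = y_steel·Δb = 4 × (2) = 8, so new z* = 664 + 8 = 672.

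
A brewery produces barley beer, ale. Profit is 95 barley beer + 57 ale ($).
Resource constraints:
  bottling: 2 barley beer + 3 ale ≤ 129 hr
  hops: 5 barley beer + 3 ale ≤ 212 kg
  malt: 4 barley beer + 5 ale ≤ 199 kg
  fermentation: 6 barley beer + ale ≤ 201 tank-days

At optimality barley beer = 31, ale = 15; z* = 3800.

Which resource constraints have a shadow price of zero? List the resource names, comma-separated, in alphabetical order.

bottling: 107/129 (slack 22)
hops: 200/212 (slack 12)
malt: 199/199 (binding)
fermentation: 201/201 (binding)
By complementary slackness, a constraint with positive slack has shadow price 0 → bottling, hops.

bottling, hops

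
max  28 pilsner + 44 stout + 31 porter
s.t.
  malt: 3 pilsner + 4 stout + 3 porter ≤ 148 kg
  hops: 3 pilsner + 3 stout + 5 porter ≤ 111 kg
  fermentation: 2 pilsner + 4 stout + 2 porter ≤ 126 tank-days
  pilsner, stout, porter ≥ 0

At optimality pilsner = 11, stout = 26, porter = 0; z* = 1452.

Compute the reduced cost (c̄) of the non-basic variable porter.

-5

Check each constraint at x*: malt 137/148 (slack 11); hops 111/111 (tight); fermentation 126/126 (tight).
By complementary slackness, y = 0 for the non-binding constraint.
Dual feasibility on the basic columns requires 3·y_hops + 2·y_fermentation = 28, 3·y_hops + 4·y_fermentation = 44.
This yields shadow prices y_hops = 4, y_fermentation = 8.
Reduced cost of porter: c₃ − yᵀa₃ = 31 − (4·5 + 8·2) = 31 − 36 = -5.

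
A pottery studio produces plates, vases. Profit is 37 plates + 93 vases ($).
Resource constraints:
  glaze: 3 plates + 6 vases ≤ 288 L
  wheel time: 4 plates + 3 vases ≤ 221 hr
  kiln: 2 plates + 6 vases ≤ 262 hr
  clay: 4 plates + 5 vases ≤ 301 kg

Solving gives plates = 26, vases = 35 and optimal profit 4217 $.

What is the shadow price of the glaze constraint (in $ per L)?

Binding: glaze and kiln. Non-binding: wheel time (12 unused), clay (22 unused).
Since wheel time, clay are not tight, their duals are 0.
Dual feasibility on the basic columns requires 3·y_glaze + 2·y_kiln = 37, 6·y_glaze + 6·y_kiln = 93.
This yields shadow prices y_glaze = 6, y_kiln = 9.5.
Shadow price of glaze = 6.

6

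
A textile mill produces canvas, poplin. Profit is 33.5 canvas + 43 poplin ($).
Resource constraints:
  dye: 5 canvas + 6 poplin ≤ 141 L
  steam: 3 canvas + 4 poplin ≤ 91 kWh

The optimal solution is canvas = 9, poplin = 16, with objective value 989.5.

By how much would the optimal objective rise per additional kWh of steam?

7

Both dye and steam are binding at x*.
The binding rows give the dual system: 5·y_dye + 3·y_steam = 33.5 and 6·y_dye + 4·y_steam = 43.
Solving: y_dye = 2.5, y_steam = 7.
Shadow price of steam = 7.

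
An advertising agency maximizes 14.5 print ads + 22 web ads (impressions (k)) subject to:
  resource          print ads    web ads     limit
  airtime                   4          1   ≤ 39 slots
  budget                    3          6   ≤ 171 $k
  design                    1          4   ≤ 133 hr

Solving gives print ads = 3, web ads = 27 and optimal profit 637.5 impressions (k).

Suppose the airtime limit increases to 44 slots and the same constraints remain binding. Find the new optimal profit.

642.5

Check each constraint at x*: airtime 39/39 (tight); budget 171/171 (tight); design 111/133 (slack 22).
Since design is not tight, its dual is 0.
From A_Bᵀ y = c: 4·y_airtime + 3·y_budget = 14.5; 1·y_airtime + 6·y_budget = 22.
Solving: y_airtime = 1, y_budget = 3.5.
Δz = y_airtime·Δb = 1 × (5) = 5, so new z* = 637.5 + 5 = 642.5.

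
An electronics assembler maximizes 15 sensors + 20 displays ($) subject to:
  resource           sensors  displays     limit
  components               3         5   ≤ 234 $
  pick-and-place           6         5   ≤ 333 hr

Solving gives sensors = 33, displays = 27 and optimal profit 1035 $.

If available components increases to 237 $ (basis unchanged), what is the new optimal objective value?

1044

At the optimum: components uses 234 of 234 (binding); pick-and-place uses 333 of 333 (binding).
From A_Bᵀ y = c: 3·y_components + 6·y_pick-and-place = 15; 5·y_components + 5·y_pick-and-place = 20.
This yields shadow prices y_components = 3, y_pick-and-place = 1.
Δz = y_components·Δb = 3 × (3) = 9, so new z* = 1035 + 9 = 1044.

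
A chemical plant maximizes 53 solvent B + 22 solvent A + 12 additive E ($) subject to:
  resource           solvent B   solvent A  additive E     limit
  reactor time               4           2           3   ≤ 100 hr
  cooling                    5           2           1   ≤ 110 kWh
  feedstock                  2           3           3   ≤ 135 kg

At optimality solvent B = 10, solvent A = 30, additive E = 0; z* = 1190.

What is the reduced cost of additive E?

Binding: reactor time and cooling. Non-binding: feedstock (25 unused).
Slack constraints have shadow price 0 (complementary slackness).
From A_Bᵀ y = c: 4·y_reactor time + 5·y_cooling = 53; 2·y_reactor time + 2·y_cooling = 22.
This yields shadow prices y_reactor time = 2, y_cooling = 9.
Reduced cost of additive E: c₃ − yᵀa₃ = 12 − (2·3 + 9·1) = 12 − 15 = -3.

-3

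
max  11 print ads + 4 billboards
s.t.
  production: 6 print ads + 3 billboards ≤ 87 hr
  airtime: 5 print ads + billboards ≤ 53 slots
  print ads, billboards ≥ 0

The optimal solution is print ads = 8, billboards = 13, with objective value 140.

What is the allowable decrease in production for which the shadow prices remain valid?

23.4

Binding constraints: production, airtime. The basis is B = [[6,3],[5,1]] with det -9.
Per unit decrease in production, x* moves by d = (0.1111, -0.5556).
The basis stays optimal until billboards reaches 0; allowable decrease = 23.4 hr.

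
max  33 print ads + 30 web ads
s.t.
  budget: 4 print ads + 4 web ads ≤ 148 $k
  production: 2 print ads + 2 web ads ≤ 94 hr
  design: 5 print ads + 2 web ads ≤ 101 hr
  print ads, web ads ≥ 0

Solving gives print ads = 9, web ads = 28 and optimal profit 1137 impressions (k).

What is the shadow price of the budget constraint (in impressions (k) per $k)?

Binding: budget and design. Non-binding: production (20 unused).
By complementary slackness, y = 0 for the non-binding constraint.
Dual feasibility on the basic columns requires 4·y_budget + 5·y_design = 33, 4·y_budget + 2·y_design = 30.
Solving: y_budget = 7, y_design = 1.
Shadow price of budget = 7.

7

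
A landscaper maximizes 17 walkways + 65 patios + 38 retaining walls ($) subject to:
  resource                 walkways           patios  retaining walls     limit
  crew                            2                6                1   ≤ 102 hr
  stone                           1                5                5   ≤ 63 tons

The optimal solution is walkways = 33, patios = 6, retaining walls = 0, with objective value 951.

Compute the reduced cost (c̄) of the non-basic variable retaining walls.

Both crew and stone are binding at x*.
From A_Bᵀ y = c: 2·y_crew + 1·y_stone = 17; 6·y_crew + 5·y_stone = 65.
→ y_crew = 5 and y_stone = 7.
Reduced cost of retaining walls: c₃ − yᵀa₃ = 38 − (5·1 + 7·5) = 38 − 40 = -2.

-2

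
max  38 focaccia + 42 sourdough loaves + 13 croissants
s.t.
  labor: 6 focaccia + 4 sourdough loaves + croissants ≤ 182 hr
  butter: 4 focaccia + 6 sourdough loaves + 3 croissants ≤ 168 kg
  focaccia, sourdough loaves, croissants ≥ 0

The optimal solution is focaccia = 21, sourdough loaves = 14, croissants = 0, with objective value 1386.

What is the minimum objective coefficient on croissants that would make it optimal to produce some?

18

Both labor and butter are binding at x*.
The binding rows give the dual system: 6·y_labor + 4·y_butter = 38 and 4·y_labor + 6·y_butter = 42.
→ y_labor = 3 and y_butter = 5.
croissants enters the basis when its profit ≥ yᵀa₃ = 3·1 + 5·3 = 18.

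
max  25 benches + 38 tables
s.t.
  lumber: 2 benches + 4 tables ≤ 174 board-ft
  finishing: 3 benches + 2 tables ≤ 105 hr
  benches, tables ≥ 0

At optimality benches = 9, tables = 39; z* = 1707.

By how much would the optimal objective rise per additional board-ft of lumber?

8

Both lumber and finishing are binding at x*.
Dual feasibility on the basic columns requires 2·y_lumber + 3·y_finishing = 25, 4·y_lumber + 2·y_finishing = 38.
→ y_lumber = 8 and y_finishing = 3.
Shadow price of lumber = 8.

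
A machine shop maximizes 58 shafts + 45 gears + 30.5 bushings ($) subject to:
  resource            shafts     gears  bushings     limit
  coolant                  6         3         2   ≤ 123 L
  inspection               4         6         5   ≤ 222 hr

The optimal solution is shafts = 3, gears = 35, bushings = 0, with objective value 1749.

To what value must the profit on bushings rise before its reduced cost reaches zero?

Both coolant and inspection are binding at x*.
Dual feasibility on the basic columns requires 6·y_coolant + 4·y_inspection = 58, 3·y_coolant + 6·y_inspection = 45.
→ y_coolant = 7 and y_inspection = 4.
bushings enters the basis when its profit ≥ yᵀa₃ = 7·2 + 4·5 = 34.

34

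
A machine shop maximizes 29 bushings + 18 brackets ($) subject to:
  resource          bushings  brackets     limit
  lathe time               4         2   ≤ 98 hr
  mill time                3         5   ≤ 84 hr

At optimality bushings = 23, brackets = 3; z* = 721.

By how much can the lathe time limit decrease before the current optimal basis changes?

Binding constraints: lathe time, mill time. The basis is B = [[4,2],[3,5]] with det 14.
Per unit decrease in lathe time, x* moves by d = (-0.3571, 0.2143).
The basis stays optimal until bushings reaches 0; allowable decrease = 64.4 hr.

64.4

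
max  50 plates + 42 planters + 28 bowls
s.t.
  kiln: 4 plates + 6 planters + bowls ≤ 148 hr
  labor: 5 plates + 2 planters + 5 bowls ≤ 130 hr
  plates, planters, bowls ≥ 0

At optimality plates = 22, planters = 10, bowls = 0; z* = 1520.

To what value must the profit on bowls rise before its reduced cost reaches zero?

At the optimum: kiln uses 148 of 148 (binding); labor uses 130 of 130 (binding).
The binding rows give the dual system: 4·y_kiln + 5·y_labor = 50 and 6·y_kiln + 2·y_labor = 42.
This yields shadow prices y_kiln = 5, y_labor = 6.
bowls enters the basis when its profit ≥ yᵀa₃ = 5·1 + 6·5 = 35.

35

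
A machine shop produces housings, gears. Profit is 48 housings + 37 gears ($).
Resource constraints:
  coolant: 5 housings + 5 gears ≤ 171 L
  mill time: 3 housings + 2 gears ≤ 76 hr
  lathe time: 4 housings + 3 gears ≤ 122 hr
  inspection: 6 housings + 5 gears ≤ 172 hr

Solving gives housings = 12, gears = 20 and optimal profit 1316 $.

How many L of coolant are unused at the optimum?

coolant used = 5·12 + 5·20 = 160; slack = 171 − 160 = 11.

11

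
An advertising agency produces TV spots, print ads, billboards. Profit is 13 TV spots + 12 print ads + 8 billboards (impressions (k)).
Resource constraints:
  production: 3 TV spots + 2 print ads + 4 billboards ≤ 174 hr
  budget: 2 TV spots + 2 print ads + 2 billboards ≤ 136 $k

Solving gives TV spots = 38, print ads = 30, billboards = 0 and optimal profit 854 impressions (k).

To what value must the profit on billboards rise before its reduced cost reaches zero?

14

At the optimum: production uses 174 of 174 (binding); budget uses 136 of 136 (binding).
The binding rows give the dual system: 3·y_production + 2·y_budget = 13 and 2·y_production + 2·y_budget = 12.
→ y_production = 1 and y_budget = 5.
billboards enters the basis when its profit ≥ yᵀa₃ = 1·4 + 5·2 = 14.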